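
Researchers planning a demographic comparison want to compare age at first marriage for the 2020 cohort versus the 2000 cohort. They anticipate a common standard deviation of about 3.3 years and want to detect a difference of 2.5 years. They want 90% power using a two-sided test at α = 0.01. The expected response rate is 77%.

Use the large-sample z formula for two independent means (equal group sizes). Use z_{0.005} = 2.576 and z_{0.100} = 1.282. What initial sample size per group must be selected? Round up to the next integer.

n = 68 per group

n = (z_{α/2} + z_β)² · (σ₁² + σ₂²) / δ²
  = (2.576 + 1.282)² · (2·3.3² = 21.78) / 2.5²
  = 14.8842 · 21.78 / 6.25
  = 51.87
Adjust for 77% response: 51.87 / 0.77 = 67.36.
Round up → n = 68 per group.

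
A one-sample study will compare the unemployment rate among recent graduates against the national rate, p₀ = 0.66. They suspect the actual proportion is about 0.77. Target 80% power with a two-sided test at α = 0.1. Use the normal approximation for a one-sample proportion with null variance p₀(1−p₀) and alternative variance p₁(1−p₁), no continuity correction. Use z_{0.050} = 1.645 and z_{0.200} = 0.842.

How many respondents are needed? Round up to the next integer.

n = 107

n = [z_{α/2}·√(p₀q₀) + z_β·√(p₁q₁)]² / (p₁ − p₀)²
  = [1.645·√(0.66·0.34) + 0.842·√(0.77·0.23)]² / (0.11)²
  = [1.645·0.4737 + 0.842·0.4208]² / 0.0121
  = [1.1336]² / 0.0121
  = 106.20
Round up → n = 107.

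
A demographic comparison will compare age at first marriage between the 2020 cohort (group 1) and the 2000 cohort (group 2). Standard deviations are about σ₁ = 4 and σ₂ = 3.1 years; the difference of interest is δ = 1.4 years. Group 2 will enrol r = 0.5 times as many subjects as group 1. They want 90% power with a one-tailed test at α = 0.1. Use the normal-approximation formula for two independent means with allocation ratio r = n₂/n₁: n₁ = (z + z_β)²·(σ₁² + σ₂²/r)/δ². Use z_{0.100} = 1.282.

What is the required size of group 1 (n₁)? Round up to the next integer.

n₁ = 119

n₁ = (z_α + z_β)² · (σ₁² + σ₂²/r) / δ²
   = (1.282 + 1.282)² · (4² + 3.1²/0.5) / 1.4²
   = 6.5741 · (16 + 19.22) / 1.96
   = 6.5741 · 35.22 / 1.96
   = 118.13
Round up → n₁ = 119; n₂ = r·n₁ = 0.5 × 119 = 60.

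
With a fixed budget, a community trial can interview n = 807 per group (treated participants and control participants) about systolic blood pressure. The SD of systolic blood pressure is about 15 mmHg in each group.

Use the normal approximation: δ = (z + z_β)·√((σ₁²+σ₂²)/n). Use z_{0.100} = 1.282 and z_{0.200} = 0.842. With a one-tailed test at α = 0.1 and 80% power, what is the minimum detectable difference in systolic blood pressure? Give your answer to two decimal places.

Minimum detectable difference ≈ 1.59 mmHg

δ = (z_α + z_β) · √((σ₁²+σ₂²)/n)
  = (1.282 + 0.842) · √(450/807)
  = 2.124 · √0.55762
  = 2.124 · 0.7467
  = 1.5861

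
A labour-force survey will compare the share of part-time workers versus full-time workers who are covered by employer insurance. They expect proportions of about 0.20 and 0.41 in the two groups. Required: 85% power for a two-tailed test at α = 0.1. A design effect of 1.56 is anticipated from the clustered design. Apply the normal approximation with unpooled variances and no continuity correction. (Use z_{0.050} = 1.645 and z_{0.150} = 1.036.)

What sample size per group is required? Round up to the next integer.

n = 103 per group

n = (z_{α/2} + z_β)² · [p₁(1−p₁) + p₂(1−p₂)] / (p₁ − p₂)²
  = (1.645 + 1.036)² · (0.20·0.80 + 0.41·0.59) / (-0.21)²
  = (2.681)² · (0.1600 + 0.2419) / 0.0441
  = 7.1878 · 0.4019 / 0.0441
  = 65.50
Design effect: 1.56 × 65.50 = 102.19.
Round up → n = 103 per group.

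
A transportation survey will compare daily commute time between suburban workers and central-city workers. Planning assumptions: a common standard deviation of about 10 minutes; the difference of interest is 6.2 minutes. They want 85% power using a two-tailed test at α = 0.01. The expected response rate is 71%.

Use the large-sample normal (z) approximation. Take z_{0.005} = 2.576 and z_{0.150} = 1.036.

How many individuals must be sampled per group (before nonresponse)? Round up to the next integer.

n = 96 per group

n = (z_{α/2} + z_β)² · (σ₁² + σ₂²) / δ²
  = (2.576 + 1.036)² · (2·10² = 200) / 6.2²
  = 13.0465 · 200 / 38.44
  = 67.88
Adjust for 71% response: 67.88 / 0.71 = 95.61.
Round up → n = 96 per group.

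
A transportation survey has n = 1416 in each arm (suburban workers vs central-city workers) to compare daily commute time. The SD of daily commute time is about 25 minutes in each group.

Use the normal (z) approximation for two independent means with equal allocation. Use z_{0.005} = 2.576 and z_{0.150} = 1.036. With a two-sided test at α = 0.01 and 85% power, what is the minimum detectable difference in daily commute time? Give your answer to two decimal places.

δ = (z_{α/2} + z_β) · √((σ₁²+σ₂²)/n)
  = (2.576 + 1.036) · √(1250/1416)
  = 3.612 · √0.88277
  = 3.612 · 0.9396
  = 3.3937

Minimum detectable difference ≈ 3.39 minutes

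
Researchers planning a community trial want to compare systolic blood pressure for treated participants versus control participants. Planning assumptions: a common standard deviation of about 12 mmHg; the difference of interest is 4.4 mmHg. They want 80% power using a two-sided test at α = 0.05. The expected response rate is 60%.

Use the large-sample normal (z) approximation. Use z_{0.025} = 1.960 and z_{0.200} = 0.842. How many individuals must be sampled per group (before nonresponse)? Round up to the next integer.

n = 195 per group

n = (z_{α/2} + z_β)² · (σ₁² + σ₂²) / δ²
  = (1.960 + 0.842)² · (2·12² = 288) / 4.4²
  = 7.8512 · 288 / 19.36
  = 116.79
Adjust for 60% response: 116.79 / 0.60 = 194.66.
Round up → n = 195 per group.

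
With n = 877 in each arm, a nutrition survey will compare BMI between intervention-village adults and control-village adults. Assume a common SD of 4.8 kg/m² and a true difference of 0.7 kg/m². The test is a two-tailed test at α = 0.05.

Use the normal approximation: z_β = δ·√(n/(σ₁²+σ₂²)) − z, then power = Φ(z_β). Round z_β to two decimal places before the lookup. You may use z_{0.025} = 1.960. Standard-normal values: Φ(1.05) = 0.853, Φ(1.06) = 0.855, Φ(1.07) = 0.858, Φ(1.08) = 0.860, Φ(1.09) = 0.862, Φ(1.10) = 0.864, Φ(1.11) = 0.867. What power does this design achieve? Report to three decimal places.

z_β = δ·√(n/(σ₁²+σ₂²)) − z_{α/2}
    = 0.7 · √(877/46.08) − 1.960
    = 0.7 · 4.36258 − 1.960
    = 3.0538 − 1.960 = 1.0938 → 1.09
Power = Φ(1.09) = 0.862.

Power ≈ 0.862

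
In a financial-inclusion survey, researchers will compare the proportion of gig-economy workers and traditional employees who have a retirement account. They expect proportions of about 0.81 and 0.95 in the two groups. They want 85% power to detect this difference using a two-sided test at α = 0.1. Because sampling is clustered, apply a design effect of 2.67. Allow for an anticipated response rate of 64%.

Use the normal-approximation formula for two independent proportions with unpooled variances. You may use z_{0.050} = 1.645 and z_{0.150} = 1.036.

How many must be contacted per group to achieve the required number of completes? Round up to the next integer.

n = 309 per group

n = (z_{α/2} + z_β)² · [p₁(1−p₁) + p₂(1−p₂)] / (p₁ − p₂)²
  = (1.645 + 1.036)² · (0.81·0.19 + 0.95·0.05) / (-0.14)²
  = (2.681)² · (0.1539 + 0.0475) / 0.0196
  = 7.1878 · 0.2014 / 0.0196
  = 73.86
Design effect: 2.67 × 73.86 = 197.20.
Adjust for 64% response: 197.20 / 0.64 = 308.13.
Round up → n = 309 per group.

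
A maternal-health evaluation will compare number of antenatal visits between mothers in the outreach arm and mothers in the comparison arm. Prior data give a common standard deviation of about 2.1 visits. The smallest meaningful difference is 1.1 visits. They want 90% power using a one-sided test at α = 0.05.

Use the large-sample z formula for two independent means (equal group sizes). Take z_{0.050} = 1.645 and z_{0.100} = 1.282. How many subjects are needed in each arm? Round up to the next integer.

n = 63 per group

n = (z_α + z_β)² · (σ₁² + σ₂²) / δ²
  = (1.645 + 1.282)² · (2·2.1² = 8.82) / 1.1²
  = 8.5673 · 8.82 / 1.21
  = 62.45
Round up → n = 63 per group.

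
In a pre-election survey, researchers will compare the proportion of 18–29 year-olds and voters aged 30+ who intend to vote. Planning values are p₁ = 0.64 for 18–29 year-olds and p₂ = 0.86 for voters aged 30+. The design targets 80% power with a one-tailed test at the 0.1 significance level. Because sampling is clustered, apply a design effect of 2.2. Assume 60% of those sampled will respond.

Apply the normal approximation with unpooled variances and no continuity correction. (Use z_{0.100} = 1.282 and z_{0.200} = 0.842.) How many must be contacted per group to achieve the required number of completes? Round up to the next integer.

n = 120 per group

n = (z_α + z_β)² · [p₁(1−p₁) + p₂(1−p₂)] / (p₁ − p₂)²
  = (1.282 + 0.842)² · (0.64·0.36 + 0.86·0.14) / (-0.22)²
  = (2.124)² · (0.2304 + 0.1204) / 0.0484
  = 4.5114 · 0.3508 / 0.0484
  = 32.70
Design effect: 2.2 × 32.70 = 71.94.
Adjust for 60% response: 71.94 / 0.60 = 119.89.
Round up → n = 120 per group.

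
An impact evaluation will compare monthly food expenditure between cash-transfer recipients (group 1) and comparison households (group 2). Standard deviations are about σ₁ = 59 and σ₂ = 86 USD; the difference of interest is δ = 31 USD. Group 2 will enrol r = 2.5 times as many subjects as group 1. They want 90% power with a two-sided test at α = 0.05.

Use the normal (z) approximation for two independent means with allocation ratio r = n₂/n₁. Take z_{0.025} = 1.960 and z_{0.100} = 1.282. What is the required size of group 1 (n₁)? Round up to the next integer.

n₁ = (z_{α/2} + z_β)² · (σ₁² + σ₂²/r) / δ²
   = (1.960 + 1.282)² · (59² + 86²/2.5) / 31²
   = 10.5106 · (3481 + 2958.4) / 961
   = 10.5106 · 6439.4 / 961
   = 70.43
Round up → n₁ = 71; n₂ = r·n₁ = 2.5 × 71 = 178.

n₁ = 71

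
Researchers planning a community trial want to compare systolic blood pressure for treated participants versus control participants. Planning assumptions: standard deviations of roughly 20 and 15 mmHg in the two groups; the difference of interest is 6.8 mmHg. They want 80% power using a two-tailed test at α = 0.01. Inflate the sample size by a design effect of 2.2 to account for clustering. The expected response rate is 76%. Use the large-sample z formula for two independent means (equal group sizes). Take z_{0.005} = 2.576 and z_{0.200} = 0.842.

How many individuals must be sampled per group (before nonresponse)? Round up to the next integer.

n = (z_{α/2} + z_β)² · (σ₁² + σ₂²) / δ²
  = (2.576 + 0.842)² · (20² + 15² = 625) / 6.8²
  = 11.6827 · 625 / 46.24
  = 157.91
Design effect: 2.2 × 157.91 = 347.40.
Adjust for 76% response: 347.40 / 0.76 = 457.10.
Round up → n = 458 per group.

n = 458 per group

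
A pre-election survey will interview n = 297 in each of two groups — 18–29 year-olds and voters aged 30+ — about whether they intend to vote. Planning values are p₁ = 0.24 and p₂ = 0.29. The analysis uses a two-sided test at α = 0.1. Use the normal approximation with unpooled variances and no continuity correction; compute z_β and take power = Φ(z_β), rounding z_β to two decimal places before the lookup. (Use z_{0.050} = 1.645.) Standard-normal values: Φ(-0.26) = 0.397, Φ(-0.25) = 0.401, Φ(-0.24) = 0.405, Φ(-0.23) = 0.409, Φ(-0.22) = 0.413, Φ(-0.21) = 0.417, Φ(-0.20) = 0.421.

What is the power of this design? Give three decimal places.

Power ≈ 0.397

z_β = |p₁−p₂|·√(n/[p₁q₁+p₂q₂]) − z_{α/2}
    = 0.05 · √(297/0.3883) − 1.645
    = 0.05 · 27.6563 − 1.645
    = 1.3828 − 1.645 = -0.2622 → -0.26
Power = Φ(-0.26) = 0.397.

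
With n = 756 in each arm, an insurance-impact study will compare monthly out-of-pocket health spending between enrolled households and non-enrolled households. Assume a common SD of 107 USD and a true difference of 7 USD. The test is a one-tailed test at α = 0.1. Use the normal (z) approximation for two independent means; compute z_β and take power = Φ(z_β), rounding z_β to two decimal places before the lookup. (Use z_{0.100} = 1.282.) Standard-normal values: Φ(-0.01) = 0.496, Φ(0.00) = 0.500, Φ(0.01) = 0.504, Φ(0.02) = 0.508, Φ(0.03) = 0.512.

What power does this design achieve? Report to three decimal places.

Power ≈ 0.496

z_β = δ·√(n/(σ₁²+σ₂²)) − z_α
    = 7 · √(756/22898) − 1.282
    = 7 · 0.18170 − 1.282
    = 1.2719 − 1.282 = -0.0101 → -0.01
Power = Φ(-0.01) = 0.496.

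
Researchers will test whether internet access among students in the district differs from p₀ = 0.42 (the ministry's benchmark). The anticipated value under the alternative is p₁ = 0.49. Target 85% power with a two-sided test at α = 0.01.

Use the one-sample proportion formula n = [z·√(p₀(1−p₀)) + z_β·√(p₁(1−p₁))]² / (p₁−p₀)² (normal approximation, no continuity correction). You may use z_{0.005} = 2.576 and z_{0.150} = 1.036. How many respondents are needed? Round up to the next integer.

n = [z_{α/2}·√(p₀q₀) + z_β·√(p₁q₁)]² / (p₁ − p₀)²
  = [2.576·√(0.42·0.58) + 1.036·√(0.49·0.51)]² / (0.07)²
  = [2.576·0.4936 + 1.036·0.4999]² / 0.0049
  = [1.7893]² / 0.0049
  = 653.39
Round up → n = 654.

n = 654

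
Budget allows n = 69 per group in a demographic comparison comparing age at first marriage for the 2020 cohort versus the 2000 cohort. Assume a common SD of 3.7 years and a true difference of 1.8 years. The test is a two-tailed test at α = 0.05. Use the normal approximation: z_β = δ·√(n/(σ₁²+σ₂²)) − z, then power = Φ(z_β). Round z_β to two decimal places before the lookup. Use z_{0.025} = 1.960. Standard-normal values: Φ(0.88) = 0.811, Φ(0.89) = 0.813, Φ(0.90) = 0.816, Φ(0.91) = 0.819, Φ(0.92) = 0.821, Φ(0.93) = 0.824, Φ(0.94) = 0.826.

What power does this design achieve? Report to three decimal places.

Power ≈ 0.816

z_β = δ·√(n/(σ₁²+σ₂²)) − z_{α/2}
    = 1.8 · √(69/27.38) − 1.960
    = 1.8 · 1.58748 − 1.960
    = 2.8575 − 1.960 = 0.8975 → 0.90
Power = Φ(0.90) = 0.816.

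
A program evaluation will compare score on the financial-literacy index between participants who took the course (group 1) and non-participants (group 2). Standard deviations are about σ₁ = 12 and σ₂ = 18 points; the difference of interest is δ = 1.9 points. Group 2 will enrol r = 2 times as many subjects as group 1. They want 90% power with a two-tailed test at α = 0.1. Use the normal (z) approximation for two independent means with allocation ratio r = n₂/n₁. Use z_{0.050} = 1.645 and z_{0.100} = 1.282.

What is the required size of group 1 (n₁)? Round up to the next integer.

n₁ = (z_{α/2} + z_β)² · (σ₁² + σ₂²/r) / δ²
   = (1.645 + 1.282)² · (12² + 18²/2) / 1.9²
   = 8.5673 · (144 + 162) / 3.61
   = 8.5673 · 306 / 3.61
   = 726.21
Round up → n₁ = 727; n₂ = r·n₁ = 2 × 727 = 1454.

n₁ = 727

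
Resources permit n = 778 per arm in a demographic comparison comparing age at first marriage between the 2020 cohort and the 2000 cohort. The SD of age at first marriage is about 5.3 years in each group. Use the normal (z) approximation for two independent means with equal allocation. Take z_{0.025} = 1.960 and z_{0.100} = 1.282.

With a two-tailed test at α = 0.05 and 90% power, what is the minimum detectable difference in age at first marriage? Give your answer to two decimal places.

δ = (z_{α/2} + z_β) · √((σ₁²+σ₂²)/n)
  = (1.960 + 1.282) · √(56.18/778)
  = 3.242 · √0.07221
  = 3.242 · 0.2687
  = 0.8712

Minimum detectable difference ≈ 0.87 years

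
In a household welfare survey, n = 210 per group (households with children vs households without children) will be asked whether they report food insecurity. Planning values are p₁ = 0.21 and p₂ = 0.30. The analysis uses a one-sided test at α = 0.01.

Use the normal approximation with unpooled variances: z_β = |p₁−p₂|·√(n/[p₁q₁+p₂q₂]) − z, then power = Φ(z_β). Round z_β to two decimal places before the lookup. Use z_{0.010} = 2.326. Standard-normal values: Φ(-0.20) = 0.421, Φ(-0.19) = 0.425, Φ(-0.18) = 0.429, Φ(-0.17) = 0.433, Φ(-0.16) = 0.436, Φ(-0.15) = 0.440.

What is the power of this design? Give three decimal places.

Power ≈ 0.421

z_β = |p₁−p₂|·√(n/[p₁q₁+p₂q₂]) − z_α
    = 0.09 · √(210/0.3759) − 2.326
    = 0.09 · 23.6360 − 2.326
    = 2.1272 − 2.326 = -0.1988 → -0.20
Power = Φ(-0.20) = 0.421.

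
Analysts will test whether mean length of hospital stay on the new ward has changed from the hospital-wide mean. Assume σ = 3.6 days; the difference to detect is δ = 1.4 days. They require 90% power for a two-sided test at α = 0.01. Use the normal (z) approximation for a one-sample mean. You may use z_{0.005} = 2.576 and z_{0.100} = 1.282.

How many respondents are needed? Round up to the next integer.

n = 99

n = (z_{α/2} + z_β)² · σ² / δ²
  = (2.576 + 1.282)² · 3.6² / 1.4²
  = 14.8842 · 12.96 / 1.96
  = 98.42
Round up → n = 99.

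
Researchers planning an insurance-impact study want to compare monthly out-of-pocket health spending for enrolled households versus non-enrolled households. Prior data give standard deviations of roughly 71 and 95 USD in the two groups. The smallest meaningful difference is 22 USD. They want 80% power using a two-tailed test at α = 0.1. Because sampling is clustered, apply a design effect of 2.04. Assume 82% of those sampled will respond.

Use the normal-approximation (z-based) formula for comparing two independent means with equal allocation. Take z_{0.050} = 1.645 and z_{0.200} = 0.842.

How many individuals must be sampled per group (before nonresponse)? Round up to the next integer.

n = (z_{α/2} + z_β)² · (σ₁² + σ₂²) / δ²
  = (1.645 + 0.842)² · (71² + 95² = 14066) / 22²
  = 6.1852 · 14066 / 484
  = 179.75
Design effect: 2.04 × 179.75 = 366.70.
Adjust for 82% response: 366.70 / 0.82 = 447.19.
Round up → n = 448 per group.

n = 448 per group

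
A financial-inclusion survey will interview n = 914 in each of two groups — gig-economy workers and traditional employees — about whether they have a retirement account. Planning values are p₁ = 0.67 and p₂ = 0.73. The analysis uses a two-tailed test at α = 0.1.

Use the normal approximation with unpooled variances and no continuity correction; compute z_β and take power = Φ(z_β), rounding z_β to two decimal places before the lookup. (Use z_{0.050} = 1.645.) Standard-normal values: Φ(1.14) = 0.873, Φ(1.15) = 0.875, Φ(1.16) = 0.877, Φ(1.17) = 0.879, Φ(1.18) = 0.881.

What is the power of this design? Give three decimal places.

z_β = |p₁−p₂|·√(n/[p₁q₁+p₂q₂]) − z_{α/2}
    = 0.06 · √(914/0.4182) − 1.645
    = 0.06 · 46.7499 − 1.645
    = 2.8050 − 1.645 = 1.1600 → 1.16
Power = Φ(1.16) = 0.877.

Power ≈ 0.877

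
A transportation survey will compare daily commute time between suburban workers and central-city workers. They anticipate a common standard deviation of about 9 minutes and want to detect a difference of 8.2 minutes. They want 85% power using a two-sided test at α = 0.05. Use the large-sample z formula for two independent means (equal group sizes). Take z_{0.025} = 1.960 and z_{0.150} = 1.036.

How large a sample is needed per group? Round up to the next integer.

n = 22 per group

n = (z_{α/2} + z_β)² · (σ₁² + σ₂²) / δ²
  = (1.960 + 1.036)² · (2·9² = 162) / 8.2²
  = 8.9760 · 162 / 67.24
  = 21.63
Round up → n = 22 per group.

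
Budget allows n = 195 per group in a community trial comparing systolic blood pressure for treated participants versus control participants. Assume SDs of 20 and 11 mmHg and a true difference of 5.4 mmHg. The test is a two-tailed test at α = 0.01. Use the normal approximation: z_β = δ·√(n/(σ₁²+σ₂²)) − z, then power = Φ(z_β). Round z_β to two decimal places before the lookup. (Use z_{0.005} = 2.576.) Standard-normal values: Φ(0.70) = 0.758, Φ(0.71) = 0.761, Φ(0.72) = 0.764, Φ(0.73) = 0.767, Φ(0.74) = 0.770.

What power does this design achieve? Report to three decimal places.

Power ≈ 0.767

z_β = δ·√(n/(σ₁²+σ₂²)) − z_{α/2}
    = 5.4 · √(195/521) − 2.576
    = 5.4 · 0.61178 − 2.576
    = 3.3036 − 2.576 = 0.7276 → 0.73
Power = Φ(0.73) = 0.767.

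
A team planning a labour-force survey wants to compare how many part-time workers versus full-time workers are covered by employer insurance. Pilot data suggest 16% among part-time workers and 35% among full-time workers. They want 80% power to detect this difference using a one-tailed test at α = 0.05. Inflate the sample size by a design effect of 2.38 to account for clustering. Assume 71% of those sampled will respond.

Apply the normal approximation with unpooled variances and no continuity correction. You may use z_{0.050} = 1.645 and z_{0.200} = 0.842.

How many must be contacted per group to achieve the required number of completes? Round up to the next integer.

n = (z_α + z_β)² · [p₁(1−p₁) + p₂(1−p₂)] / (p₁ − p₂)²
  = (1.645 + 0.842)² · (0.16·0.84 + 0.35·0.65) / (-0.19)²
  = (2.487)² · (0.1344 + 0.2275) / 0.0361
  = 6.1852 · 0.3619 / 0.0361
  = 62.01
Design effect: 2.38 × 62.01 = 147.57.
Adjust for 71% response: 147.57 / 0.71 = 207.85.
Round up → n = 208 per group.

n = 208 per group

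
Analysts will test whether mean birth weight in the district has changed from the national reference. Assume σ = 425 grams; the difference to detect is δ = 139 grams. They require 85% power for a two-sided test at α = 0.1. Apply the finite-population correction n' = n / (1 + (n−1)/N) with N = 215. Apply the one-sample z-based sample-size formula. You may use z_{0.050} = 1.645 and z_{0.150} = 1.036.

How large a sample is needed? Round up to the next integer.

n = (z_{α/2} + z_β)² · σ² / δ²
  = (1.645 + 1.036)² · 425² / 139²
  = 7.1878 · 180625 / 19321
  = 67.20
Finite-population correction (N = 215): 67.20 / (1 + (67.20 − 1)/215) = 51.38.
Round up → n = 52.

n = 52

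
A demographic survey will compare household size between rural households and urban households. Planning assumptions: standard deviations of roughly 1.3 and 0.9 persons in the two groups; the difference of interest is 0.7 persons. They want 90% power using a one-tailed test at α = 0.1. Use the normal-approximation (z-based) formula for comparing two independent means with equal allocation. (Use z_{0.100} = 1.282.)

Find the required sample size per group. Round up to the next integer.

n = 34 per group

n = (z_α + z_β)² · (σ₁² + σ₂²) / δ²
  = (1.282 + 1.282)² · (1.3² + 0.9² = 2.5) / 0.7²
  = 6.5741 · 2.5 / 0.49
  = 33.54
Round up → n = 34 per group.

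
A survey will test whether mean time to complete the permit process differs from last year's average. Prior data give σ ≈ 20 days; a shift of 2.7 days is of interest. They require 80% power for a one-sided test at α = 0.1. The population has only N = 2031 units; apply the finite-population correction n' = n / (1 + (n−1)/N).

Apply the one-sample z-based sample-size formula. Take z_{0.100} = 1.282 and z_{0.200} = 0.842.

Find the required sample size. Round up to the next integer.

n = (z_α + z_β)² · σ² / δ²
  = (1.282 + 0.842)² · 20² / 2.7²
  = 4.5114 · 400 / 7.29
  = 247.54
Finite-population correction (N = 2031): 247.54 / (1 + (247.54 − 1)/2031) = 220.74.
Round up → n = 221.

n = 221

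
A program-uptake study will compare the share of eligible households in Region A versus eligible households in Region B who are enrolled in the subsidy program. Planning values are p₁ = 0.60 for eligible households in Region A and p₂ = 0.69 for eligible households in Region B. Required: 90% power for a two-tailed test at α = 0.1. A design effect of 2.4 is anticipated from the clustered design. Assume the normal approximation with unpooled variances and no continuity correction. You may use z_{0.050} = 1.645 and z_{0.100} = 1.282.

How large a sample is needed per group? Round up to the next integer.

n = (z_{α/2} + z_β)² · [p₁(1−p₁) + p₂(1−p₂)] / (p₁ − p₂)²
  = (1.645 + 1.282)² · (0.60·0.40 + 0.69·0.31) / (-0.09)²
  = (2.927)² · (0.2400 + 0.2139) / 0.0081
  = 8.5673 · 0.4539 / 0.0081
  = 480.09
Design effect: 2.4 × 480.09 = 1152.21.
Round up → n = 1153 per group.

n = 1153 per group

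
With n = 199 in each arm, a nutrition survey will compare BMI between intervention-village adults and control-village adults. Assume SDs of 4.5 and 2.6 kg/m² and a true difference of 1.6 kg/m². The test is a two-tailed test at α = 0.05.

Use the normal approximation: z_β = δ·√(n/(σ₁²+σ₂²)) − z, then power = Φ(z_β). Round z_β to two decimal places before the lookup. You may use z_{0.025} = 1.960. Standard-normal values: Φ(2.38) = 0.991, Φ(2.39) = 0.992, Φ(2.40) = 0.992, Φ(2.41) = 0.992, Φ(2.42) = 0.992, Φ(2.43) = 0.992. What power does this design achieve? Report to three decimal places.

Power ≈ 0.991

z_β = δ·√(n/(σ₁²+σ₂²)) − z_{α/2}
    = 1.6 · √(199/27.01) − 1.960
    = 1.6 · 2.71434 − 1.960
    = 4.3429 − 1.960 = 2.3829 → 2.38
Power = Φ(2.38) = 0.991.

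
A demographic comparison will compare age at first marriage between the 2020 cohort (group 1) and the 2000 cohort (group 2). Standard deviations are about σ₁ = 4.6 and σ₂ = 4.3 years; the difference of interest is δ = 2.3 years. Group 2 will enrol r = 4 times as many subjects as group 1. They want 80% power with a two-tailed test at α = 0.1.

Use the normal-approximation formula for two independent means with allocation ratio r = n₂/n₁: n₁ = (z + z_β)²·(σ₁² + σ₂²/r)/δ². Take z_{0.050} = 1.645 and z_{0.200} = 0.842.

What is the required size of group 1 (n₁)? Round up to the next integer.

n₁ = (z_{α/2} + z_β)² · (σ₁² + σ₂²/r) / δ²
   = (1.645 + 0.842)² · (4.6² + 4.3²/4) / 2.3²
   = 6.1852 · (21.16 + 4.6225) / 5.29
   = 6.1852 · 25.7825 / 5.29
   = 30.15
Round up → n₁ = 31; n₂ = r·n₁ = 4 × 31 = 124.

n₁ = 31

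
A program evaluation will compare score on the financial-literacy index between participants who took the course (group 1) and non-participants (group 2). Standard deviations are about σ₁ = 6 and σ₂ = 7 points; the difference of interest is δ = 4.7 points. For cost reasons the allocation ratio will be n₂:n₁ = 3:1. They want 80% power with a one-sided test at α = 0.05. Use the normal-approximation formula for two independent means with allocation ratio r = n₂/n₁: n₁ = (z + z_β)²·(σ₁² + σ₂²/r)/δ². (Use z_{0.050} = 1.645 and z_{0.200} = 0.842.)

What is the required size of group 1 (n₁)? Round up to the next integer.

n₁ = (z_α + z_β)² · (σ₁² + σ₂²/r) / δ²
   = (1.645 + 0.842)² · (6² + 7²/3) / 4.7²
   = 6.1852 · (36 + 16.3333) / 22.09
   = 6.1852 · 52.3333 / 22.09
   = 14.65
Round up → n₁ = 15; n₂ = r·n₁ = 3 × 15 = 45.

n₁ = 15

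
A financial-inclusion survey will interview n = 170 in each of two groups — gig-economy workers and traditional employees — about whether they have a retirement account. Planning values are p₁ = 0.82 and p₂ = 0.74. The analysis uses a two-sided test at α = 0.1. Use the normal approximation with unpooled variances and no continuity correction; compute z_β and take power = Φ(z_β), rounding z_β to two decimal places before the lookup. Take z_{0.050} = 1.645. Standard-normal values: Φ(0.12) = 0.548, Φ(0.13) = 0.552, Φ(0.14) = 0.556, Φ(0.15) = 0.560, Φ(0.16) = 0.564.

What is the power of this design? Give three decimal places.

z_β = |p₁−p₂|·√(n/[p₁q₁+p₂q₂]) − z_{α/2}
    = 0.08 · √(170/0.3400) − 1.645
    = 0.08 · 22.3607 − 1.645
    = 1.7889 − 1.645 = 0.1439 → 0.14
Power = Φ(0.14) = 0.556.

Power ≈ 0.556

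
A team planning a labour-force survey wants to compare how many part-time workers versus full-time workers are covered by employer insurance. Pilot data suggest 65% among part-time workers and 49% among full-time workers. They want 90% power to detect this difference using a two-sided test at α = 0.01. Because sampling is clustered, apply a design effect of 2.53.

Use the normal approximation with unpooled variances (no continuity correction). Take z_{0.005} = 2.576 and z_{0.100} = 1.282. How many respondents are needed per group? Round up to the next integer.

n = (z_{α/2} + z_β)² · [p₁(1−p₁) + p₂(1−p₂)] / (p₁ − p₂)²
  = (2.576 + 1.282)² · (0.65·0.35 + 0.49·0.51) / (0.16)²
  = (3.858)² · (0.2275 + 0.2499) / 0.0256
  = 14.8842 · 0.4774 / 0.0256
  = 277.57
Design effect: 2.53 × 277.57 = 702.24.
Round up → n = 703 per group.

n = 703 per group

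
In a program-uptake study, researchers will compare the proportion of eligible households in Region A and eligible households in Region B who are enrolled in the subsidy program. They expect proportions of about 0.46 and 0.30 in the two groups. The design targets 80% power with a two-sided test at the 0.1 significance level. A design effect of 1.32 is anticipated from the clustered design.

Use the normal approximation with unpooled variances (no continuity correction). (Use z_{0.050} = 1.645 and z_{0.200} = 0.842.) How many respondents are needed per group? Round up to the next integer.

n = 147 per group

n = (z_{α/2} + z_β)² · [p₁(1−p₁) + p₂(1−p₂)] / (p₁ − p₂)²
  = (1.645 + 0.842)² · (0.46·0.54 + 0.30·0.70) / (0.16)²
  = (2.487)² · (0.2484 + 0.2100) / 0.0256
  = 6.1852 · 0.4584 / 0.0256
  = 110.75
Design effect: 1.32 × 110.75 = 146.19.
Round up → n = 147 per group.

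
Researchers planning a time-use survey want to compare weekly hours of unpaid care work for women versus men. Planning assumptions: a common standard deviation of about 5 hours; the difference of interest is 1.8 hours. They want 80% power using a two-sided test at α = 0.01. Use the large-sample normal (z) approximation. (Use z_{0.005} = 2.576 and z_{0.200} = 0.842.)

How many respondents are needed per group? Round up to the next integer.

n = (z_{α/2} + z_β)² · (σ₁² + σ₂²) / δ²
  = (2.576 + 0.842)² · (2·5² = 50) / 1.8²
  = 11.6827 · 50 / 3.24
  = 180.29
Round up → n = 181 per group.

n = 181 per group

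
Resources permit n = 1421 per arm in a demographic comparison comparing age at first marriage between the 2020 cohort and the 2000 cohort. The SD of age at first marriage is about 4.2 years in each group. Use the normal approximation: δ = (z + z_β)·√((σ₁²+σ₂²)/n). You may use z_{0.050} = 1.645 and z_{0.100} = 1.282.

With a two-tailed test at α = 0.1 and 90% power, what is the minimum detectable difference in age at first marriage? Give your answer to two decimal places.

Minimum detectable difference ≈ 0.46 years

δ = (z_{α/2} + z_β) · √((σ₁²+σ₂²)/n)
  = (1.645 + 1.282) · √(35.28/1421)
  = 2.927 · √0.02483
  = 2.927 · 0.1576
  = 0.4612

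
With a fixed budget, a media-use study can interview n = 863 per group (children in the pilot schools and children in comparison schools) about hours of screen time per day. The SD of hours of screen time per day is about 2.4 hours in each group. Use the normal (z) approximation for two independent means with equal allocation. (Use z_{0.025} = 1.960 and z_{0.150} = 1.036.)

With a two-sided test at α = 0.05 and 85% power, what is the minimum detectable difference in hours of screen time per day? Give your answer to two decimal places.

δ = (z_{α/2} + z_β) · √((σ₁²+σ₂²)/n)
  = (1.960 + 1.036) · √(11.52/863)
  = 2.996 · √0.01335
  = 2.996 · 0.1155
  = 0.3461

Minimum detectable difference ≈ 0.35 hours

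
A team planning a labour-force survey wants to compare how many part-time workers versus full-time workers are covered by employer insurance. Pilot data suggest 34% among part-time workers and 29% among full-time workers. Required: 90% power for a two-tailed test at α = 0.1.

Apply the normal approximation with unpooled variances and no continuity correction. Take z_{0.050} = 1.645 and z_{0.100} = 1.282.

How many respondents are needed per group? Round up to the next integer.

n = 1475 per group

n = (z_{α/2} + z_β)² · [p₁(1−p₁) + p₂(1−p₂)] / (p₁ − p₂)²
  = (1.645 + 1.282)² · (0.34·0.66 + 0.29·0.71) / (0.05)²
  = (2.927)² · (0.2244 + 0.2059) / 0.0025
  = 8.5673 · 0.4303 / 0.0025
  = 1474.61
Round up → n = 1475 per group.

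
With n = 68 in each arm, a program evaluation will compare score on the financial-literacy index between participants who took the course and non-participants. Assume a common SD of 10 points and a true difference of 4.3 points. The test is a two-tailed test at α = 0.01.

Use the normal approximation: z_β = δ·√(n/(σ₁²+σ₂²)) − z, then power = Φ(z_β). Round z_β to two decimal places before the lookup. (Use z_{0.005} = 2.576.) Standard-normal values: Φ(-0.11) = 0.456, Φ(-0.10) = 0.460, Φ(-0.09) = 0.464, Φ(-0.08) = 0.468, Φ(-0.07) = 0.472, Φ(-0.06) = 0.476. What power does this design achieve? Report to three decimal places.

z_β = δ·√(n/(σ₁²+σ₂²)) − z_{α/2}
    = 4.3 · √(68/200) − 2.576
    = 4.3 · 0.58310 − 2.576
    = 2.5073 − 2.576 = -0.0687 → -0.07
Power = Φ(-0.07) = 0.472.

Power ≈ 0.472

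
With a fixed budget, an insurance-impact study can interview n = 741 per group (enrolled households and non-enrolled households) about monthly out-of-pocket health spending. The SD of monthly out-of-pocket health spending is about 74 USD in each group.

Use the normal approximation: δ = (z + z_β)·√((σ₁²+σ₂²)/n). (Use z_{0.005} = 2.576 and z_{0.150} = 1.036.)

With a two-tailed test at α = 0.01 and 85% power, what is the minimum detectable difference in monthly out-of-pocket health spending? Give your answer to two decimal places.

Minimum detectable difference ≈ 13.89 USD

δ = (z_{α/2} + z_β) · √((σ₁²+σ₂²)/n)
  = (2.576 + 1.036) · √(10952/741)
  = 3.612 · √14.78
  = 3.612 · 3.8445
  = 13.8863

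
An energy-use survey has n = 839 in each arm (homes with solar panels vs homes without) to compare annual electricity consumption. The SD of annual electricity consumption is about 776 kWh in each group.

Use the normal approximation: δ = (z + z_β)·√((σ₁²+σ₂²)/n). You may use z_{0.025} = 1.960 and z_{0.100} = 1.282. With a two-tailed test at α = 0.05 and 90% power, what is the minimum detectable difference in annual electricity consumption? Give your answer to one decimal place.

Minimum detectable difference ≈ 122.8 kWh

δ = (z_{α/2} + z_β) · √((σ₁²+σ₂²)/n)
  = (1.960 + 1.282) · √(1204352/839)
  = 3.242 · √1435.5
  = 3.242 · 37.8875
  = 122.8312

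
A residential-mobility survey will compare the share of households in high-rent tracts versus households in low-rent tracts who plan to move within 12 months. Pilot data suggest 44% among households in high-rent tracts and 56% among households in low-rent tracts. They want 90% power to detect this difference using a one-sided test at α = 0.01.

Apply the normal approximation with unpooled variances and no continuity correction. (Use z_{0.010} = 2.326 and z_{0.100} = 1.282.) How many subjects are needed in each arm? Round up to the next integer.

n = 446 per group

n = (z_α + z_β)² · [p₁(1−p₁) + p₂(1−p₂)] / (p₁ − p₂)²
  = (2.326 + 1.282)² · (0.44·0.56 + 0.56·0.44) / (-0.12)²
  = (3.608)² · (0.2464 + 0.2464) / 0.0144
  = 13.0177 · 0.4928 / 0.0144
  = 445.49
Round up → n = 446 per group.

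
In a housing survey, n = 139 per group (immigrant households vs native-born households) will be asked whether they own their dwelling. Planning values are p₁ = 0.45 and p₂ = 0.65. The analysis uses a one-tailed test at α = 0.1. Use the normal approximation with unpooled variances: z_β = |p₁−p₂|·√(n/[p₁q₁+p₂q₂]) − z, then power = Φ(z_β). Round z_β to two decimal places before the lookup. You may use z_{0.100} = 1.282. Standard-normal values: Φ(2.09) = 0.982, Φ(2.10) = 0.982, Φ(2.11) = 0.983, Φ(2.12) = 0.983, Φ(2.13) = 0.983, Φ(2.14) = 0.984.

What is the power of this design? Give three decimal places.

Power ≈ 0.984

z_β = |p₁−p₂|·√(n/[p₁q₁+p₂q₂]) − z_α
    = 0.20 · √(139/0.4750) − 1.282
    = 0.20 · 17.1065 − 1.282
    = 3.4213 − 1.282 = 2.1393 → 2.14
Power = Φ(2.14) = 0.984.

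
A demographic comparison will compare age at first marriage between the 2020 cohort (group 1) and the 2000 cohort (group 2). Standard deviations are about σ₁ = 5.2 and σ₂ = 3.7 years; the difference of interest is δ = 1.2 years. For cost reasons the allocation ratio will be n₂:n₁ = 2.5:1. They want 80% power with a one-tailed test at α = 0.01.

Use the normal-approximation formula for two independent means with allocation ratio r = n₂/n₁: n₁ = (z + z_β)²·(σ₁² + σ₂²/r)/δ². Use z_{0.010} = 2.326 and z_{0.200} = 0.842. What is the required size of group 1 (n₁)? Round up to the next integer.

n₁ = 227

n₁ = (z_α + z_β)² · (σ₁² + σ₂²/r) / δ²
   = (2.326 + 0.842)² · (5.2² + 3.7²/2.5) / 1.2²
   = 10.0362 · (27.04 + 5.476) / 1.44
   = 10.0362 · 32.516 / 1.44
   = 226.62
Round up → n₁ = 227; n₂ = r·n₁ = 2.5 × 227 = 568.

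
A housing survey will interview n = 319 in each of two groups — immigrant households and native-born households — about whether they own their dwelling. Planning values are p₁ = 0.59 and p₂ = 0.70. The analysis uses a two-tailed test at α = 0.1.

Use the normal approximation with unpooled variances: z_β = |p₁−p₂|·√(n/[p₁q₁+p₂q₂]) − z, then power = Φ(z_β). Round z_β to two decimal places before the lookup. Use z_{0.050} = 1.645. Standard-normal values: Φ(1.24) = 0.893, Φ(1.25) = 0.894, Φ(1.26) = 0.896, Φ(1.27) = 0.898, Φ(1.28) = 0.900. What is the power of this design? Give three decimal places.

z_β = |p₁−p₂|·√(n/[p₁q₁+p₂q₂]) − z_{α/2}
    = 0.11 · √(319/0.4519) − 1.645
    = 0.11 · 26.5689 − 1.645
    = 2.9226 − 1.645 = 1.2776 → 1.28
Power = Φ(1.28) = 0.900.

Power ≈ 0.900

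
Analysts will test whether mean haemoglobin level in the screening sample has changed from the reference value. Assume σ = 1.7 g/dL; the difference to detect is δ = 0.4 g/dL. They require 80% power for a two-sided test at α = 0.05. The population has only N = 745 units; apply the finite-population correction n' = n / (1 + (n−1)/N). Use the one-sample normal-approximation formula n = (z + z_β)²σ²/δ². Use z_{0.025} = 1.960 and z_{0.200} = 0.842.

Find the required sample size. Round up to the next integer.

n = (z_{α/2} + z_β)² · σ² / δ²
  = (1.960 + 0.842)² · 1.7² / 0.4²
  = 7.8512 · 2.89 / 0.16
  = 141.81
Finite-population correction (N = 745): 141.81 / (1 + (141.81 − 1)/745) = 119.27.
Round up → n = 120.

n = 120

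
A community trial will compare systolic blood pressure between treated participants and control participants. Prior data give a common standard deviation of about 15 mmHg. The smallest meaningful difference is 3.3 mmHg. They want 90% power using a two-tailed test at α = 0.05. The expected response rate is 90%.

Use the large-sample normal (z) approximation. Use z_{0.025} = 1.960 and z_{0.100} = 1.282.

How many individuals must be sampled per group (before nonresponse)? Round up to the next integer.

n = 483 per group

n = (z_{α/2} + z_β)² · (σ₁² + σ₂²) / δ²
  = (1.960 + 1.282)² · (2·15² = 450) / 3.3²
  = 10.5106 · 450 / 10.89
  = 434.32
Adjust for 90% response: 434.32 / 0.90 = 482.58.
Round up → n = 483 per group.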